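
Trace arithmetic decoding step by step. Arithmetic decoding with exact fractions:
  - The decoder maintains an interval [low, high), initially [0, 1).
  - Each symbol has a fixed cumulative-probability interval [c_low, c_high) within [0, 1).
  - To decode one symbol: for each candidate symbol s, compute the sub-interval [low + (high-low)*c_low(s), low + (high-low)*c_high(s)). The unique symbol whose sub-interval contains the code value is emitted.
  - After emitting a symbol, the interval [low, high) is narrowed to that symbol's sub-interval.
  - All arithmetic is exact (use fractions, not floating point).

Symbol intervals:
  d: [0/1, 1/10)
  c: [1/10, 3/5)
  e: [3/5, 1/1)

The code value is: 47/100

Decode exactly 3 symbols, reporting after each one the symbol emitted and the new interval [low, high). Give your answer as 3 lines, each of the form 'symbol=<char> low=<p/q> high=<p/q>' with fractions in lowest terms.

Answer: symbol=c low=1/10 high=3/5
symbol=e low=2/5 high=3/5
symbol=c low=21/50 high=13/25

Derivation:
Step 1: interval [0/1, 1/1), width = 1/1 - 0/1 = 1/1
  'd': [0/1 + 1/1*0/1, 0/1 + 1/1*1/10) = [0/1, 1/10)
  'c': [0/1 + 1/1*1/10, 0/1 + 1/1*3/5) = [1/10, 3/5) <- contains code 47/100
  'e': [0/1 + 1/1*3/5, 0/1 + 1/1*1/1) = [3/5, 1/1)
  emit 'c', narrow to [1/10, 3/5)
Step 2: interval [1/10, 3/5), width = 3/5 - 1/10 = 1/2
  'd': [1/10 + 1/2*0/1, 1/10 + 1/2*1/10) = [1/10, 3/20)
  'c': [1/10 + 1/2*1/10, 1/10 + 1/2*3/5) = [3/20, 2/5)
  'e': [1/10 + 1/2*3/5, 1/10 + 1/2*1/1) = [2/5, 3/5) <- contains code 47/100
  emit 'e', narrow to [2/5, 3/5)
Step 3: interval [2/5, 3/5), width = 3/5 - 2/5 = 1/5
  'd': [2/5 + 1/5*0/1, 2/5 + 1/5*1/10) = [2/5, 21/50)
  'c': [2/5 + 1/5*1/10, 2/5 + 1/5*3/5) = [21/50, 13/25) <- contains code 47/100
  'e': [2/5 + 1/5*3/5, 2/5 + 1/5*1/1) = [13/25, 3/5)
  emit 'c', narrow to [21/50, 13/25)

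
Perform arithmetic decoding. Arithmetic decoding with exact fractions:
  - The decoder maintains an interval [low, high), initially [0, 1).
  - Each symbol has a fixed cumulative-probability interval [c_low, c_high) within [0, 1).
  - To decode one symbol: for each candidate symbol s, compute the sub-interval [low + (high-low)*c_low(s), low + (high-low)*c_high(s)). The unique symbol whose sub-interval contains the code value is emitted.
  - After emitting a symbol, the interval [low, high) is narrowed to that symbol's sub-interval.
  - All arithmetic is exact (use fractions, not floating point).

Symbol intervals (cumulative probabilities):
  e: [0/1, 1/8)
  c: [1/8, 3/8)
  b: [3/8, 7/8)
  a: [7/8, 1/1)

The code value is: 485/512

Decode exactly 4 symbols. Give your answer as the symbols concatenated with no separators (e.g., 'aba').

Step 1: interval [0/1, 1/1), width = 1/1 - 0/1 = 1/1
  'e': [0/1 + 1/1*0/1, 0/1 + 1/1*1/8) = [0/1, 1/8)
  'c': [0/1 + 1/1*1/8, 0/1 + 1/1*3/8) = [1/8, 3/8)
  'b': [0/1 + 1/1*3/8, 0/1 + 1/1*7/8) = [3/8, 7/8)
  'a': [0/1 + 1/1*7/8, 0/1 + 1/1*1/1) = [7/8, 1/1) <- contains code 485/512
  emit 'a', narrow to [7/8, 1/1)
Step 2: interval [7/8, 1/1), width = 1/1 - 7/8 = 1/8
  'e': [7/8 + 1/8*0/1, 7/8 + 1/8*1/8) = [7/8, 57/64)
  'c': [7/8 + 1/8*1/8, 7/8 + 1/8*3/8) = [57/64, 59/64)
  'b': [7/8 + 1/8*3/8, 7/8 + 1/8*7/8) = [59/64, 63/64) <- contains code 485/512
  'a': [7/8 + 1/8*7/8, 7/8 + 1/8*1/1) = [63/64, 1/1)
  emit 'b', narrow to [59/64, 63/64)
Step 3: interval [59/64, 63/64), width = 63/64 - 59/64 = 1/16
  'e': [59/64 + 1/16*0/1, 59/64 + 1/16*1/8) = [59/64, 119/128)
  'c': [59/64 + 1/16*1/8, 59/64 + 1/16*3/8) = [119/128, 121/128)
  'b': [59/64 + 1/16*3/8, 59/64 + 1/16*7/8) = [121/128, 125/128) <- contains code 485/512
  'a': [59/64 + 1/16*7/8, 59/64 + 1/16*1/1) = [125/128, 63/64)
  emit 'b', narrow to [121/128, 125/128)
Step 4: interval [121/128, 125/128), width = 125/128 - 121/128 = 1/32
  'e': [121/128 + 1/32*0/1, 121/128 + 1/32*1/8) = [121/128, 243/256) <- contains code 485/512
  'c': [121/128 + 1/32*1/8, 121/128 + 1/32*3/8) = [243/256, 245/256)
  'b': [121/128 + 1/32*3/8, 121/128 + 1/32*7/8) = [245/256, 249/256)
  'a': [121/128 + 1/32*7/8, 121/128 + 1/32*1/1) = [249/256, 125/128)
  emit 'e', narrow to [121/128, 243/256)

Answer: abbe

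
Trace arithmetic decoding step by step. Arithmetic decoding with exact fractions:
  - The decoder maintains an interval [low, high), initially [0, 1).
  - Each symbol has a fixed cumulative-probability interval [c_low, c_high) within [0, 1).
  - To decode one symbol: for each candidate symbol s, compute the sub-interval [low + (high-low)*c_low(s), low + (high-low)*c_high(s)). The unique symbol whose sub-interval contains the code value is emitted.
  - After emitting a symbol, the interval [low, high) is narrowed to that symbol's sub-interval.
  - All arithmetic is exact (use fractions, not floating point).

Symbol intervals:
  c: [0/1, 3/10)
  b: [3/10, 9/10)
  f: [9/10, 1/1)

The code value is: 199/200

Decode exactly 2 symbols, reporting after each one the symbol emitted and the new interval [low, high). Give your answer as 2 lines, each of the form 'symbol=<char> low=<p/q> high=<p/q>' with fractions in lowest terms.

Answer: symbol=f low=9/10 high=1/1
symbol=f low=99/100 high=1/1

Derivation:
Step 1: interval [0/1, 1/1), width = 1/1 - 0/1 = 1/1
  'c': [0/1 + 1/1*0/1, 0/1 + 1/1*3/10) = [0/1, 3/10)
  'b': [0/1 + 1/1*3/10, 0/1 + 1/1*9/10) = [3/10, 9/10)
  'f': [0/1 + 1/1*9/10, 0/1 + 1/1*1/1) = [9/10, 1/1) <- contains code 199/200
  emit 'f', narrow to [9/10, 1/1)
Step 2: interval [9/10, 1/1), width = 1/1 - 9/10 = 1/10
  'c': [9/10 + 1/10*0/1, 9/10 + 1/10*3/10) = [9/10, 93/100)
  'b': [9/10 + 1/10*3/10, 9/10 + 1/10*9/10) = [93/100, 99/100)
  'f': [9/10 + 1/10*9/10, 9/10 + 1/10*1/1) = [99/100, 1/1) <- contains code 199/200
  emit 'f', narrow to [99/100, 1/1)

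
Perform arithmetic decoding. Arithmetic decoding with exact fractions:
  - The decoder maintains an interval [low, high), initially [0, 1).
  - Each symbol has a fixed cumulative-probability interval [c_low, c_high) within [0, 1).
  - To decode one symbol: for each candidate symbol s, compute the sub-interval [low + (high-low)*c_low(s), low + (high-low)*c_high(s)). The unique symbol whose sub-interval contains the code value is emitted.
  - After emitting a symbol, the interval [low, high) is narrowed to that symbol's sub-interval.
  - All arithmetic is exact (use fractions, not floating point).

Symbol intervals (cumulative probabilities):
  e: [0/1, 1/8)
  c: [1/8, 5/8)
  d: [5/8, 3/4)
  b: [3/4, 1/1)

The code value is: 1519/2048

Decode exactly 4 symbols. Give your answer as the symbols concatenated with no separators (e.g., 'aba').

Answer: dbdb

Derivation:
Step 1: interval [0/1, 1/1), width = 1/1 - 0/1 = 1/1
  'e': [0/1 + 1/1*0/1, 0/1 + 1/1*1/8) = [0/1, 1/8)
  'c': [0/1 + 1/1*1/8, 0/1 + 1/1*5/8) = [1/8, 5/8)
  'd': [0/1 + 1/1*5/8, 0/1 + 1/1*3/4) = [5/8, 3/4) <- contains code 1519/2048
  'b': [0/1 + 1/1*3/4, 0/1 + 1/1*1/1) = [3/4, 1/1)
  emit 'd', narrow to [5/8, 3/4)
Step 2: interval [5/8, 3/4), width = 3/4 - 5/8 = 1/8
  'e': [5/8 + 1/8*0/1, 5/8 + 1/8*1/8) = [5/8, 41/64)
  'c': [5/8 + 1/8*1/8, 5/8 + 1/8*5/8) = [41/64, 45/64)
  'd': [5/8 + 1/8*5/8, 5/8 + 1/8*3/4) = [45/64, 23/32)
  'b': [5/8 + 1/8*3/4, 5/8 + 1/8*1/1) = [23/32, 3/4) <- contains code 1519/2048
  emit 'b', narrow to [23/32, 3/4)
Step 3: interval [23/32, 3/4), width = 3/4 - 23/32 = 1/32
  'e': [23/32 + 1/32*0/1, 23/32 + 1/32*1/8) = [23/32, 185/256)
  'c': [23/32 + 1/32*1/8, 23/32 + 1/32*5/8) = [185/256, 189/256)
  'd': [23/32 + 1/32*5/8, 23/32 + 1/32*3/4) = [189/256, 95/128) <- contains code 1519/2048
  'b': [23/32 + 1/32*3/4, 23/32 + 1/32*1/1) = [95/128, 3/4)
  emit 'd', narrow to [189/256, 95/128)
Step 4: interval [189/256, 95/128), width = 95/128 - 189/256 = 1/256
  'e': [189/256 + 1/256*0/1, 189/256 + 1/256*1/8) = [189/256, 1513/2048)
  'c': [189/256 + 1/256*1/8, 189/256 + 1/256*5/8) = [1513/2048, 1517/2048)
  'd': [189/256 + 1/256*5/8, 189/256 + 1/256*3/4) = [1517/2048, 759/1024)
  'b': [189/256 + 1/256*3/4, 189/256 + 1/256*1/1) = [759/1024, 95/128) <- contains code 1519/2048
  emit 'b', narrow to [759/1024, 95/128)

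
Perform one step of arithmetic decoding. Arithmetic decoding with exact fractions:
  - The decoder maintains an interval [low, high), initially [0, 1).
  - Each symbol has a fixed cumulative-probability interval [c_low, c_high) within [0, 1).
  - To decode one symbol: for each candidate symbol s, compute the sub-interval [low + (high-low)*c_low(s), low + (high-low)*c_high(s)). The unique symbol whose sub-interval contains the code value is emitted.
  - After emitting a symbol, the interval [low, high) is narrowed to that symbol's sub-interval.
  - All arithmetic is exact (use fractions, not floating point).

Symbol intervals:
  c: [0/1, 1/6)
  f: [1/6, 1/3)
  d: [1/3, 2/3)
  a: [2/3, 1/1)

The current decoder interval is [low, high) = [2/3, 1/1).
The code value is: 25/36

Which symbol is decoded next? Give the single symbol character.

Answer: c

Derivation:
Interval width = high − low = 1/1 − 2/3 = 1/3
Scaled code = (code − low) / width = (25/36 − 2/3) / 1/3 = 1/12
  c: [0/1, 1/6) ← scaled code falls here ✓
  f: [1/6, 1/3) 
  d: [1/3, 2/3) 
  a: [2/3, 1/1) 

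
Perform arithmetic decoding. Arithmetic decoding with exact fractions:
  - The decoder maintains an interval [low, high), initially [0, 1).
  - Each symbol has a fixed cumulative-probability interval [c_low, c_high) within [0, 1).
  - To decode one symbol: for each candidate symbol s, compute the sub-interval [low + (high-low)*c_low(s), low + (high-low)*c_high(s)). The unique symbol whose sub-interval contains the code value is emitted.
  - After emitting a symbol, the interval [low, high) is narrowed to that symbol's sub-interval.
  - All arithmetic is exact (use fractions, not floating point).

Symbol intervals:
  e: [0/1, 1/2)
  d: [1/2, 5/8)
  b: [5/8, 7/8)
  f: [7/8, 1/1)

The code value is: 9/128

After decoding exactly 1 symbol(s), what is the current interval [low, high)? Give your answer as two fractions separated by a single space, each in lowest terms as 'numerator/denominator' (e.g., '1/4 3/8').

Step 1: interval [0/1, 1/1), width = 1/1 - 0/1 = 1/1
  'e': [0/1 + 1/1*0/1, 0/1 + 1/1*1/2) = [0/1, 1/2) <- contains code 9/128
  'd': [0/1 + 1/1*1/2, 0/1 + 1/1*5/8) = [1/2, 5/8)
  'b': [0/1 + 1/1*5/8, 0/1 + 1/1*7/8) = [5/8, 7/8)
  'f': [0/1 + 1/1*7/8, 0/1 + 1/1*1/1) = [7/8, 1/1)
  emit 'e', narrow to [0/1, 1/2)

Answer: 0/1 1/2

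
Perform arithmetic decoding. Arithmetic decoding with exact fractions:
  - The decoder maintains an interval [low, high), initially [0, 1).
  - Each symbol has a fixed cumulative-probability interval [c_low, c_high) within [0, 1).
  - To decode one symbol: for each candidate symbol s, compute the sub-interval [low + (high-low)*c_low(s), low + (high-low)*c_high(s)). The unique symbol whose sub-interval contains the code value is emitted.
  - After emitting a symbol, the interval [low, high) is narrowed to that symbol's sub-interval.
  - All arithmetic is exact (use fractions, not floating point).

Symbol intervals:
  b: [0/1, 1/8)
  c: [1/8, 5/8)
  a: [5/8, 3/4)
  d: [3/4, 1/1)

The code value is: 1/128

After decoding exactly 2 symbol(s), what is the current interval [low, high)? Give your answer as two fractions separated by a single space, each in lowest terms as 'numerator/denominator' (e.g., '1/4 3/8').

Answer: 0/1 1/64

Derivation:
Step 1: interval [0/1, 1/1), width = 1/1 - 0/1 = 1/1
  'b': [0/1 + 1/1*0/1, 0/1 + 1/1*1/8) = [0/1, 1/8) <- contains code 1/128
  'c': [0/1 + 1/1*1/8, 0/1 + 1/1*5/8) = [1/8, 5/8)
  'a': [0/1 + 1/1*5/8, 0/1 + 1/1*3/4) = [5/8, 3/4)
  'd': [0/1 + 1/1*3/4, 0/1 + 1/1*1/1) = [3/4, 1/1)
  emit 'b', narrow to [0/1, 1/8)
Step 2: interval [0/1, 1/8), width = 1/8 - 0/1 = 1/8
  'b': [0/1 + 1/8*0/1, 0/1 + 1/8*1/8) = [0/1, 1/64) <- contains code 1/128
  'c': [0/1 + 1/8*1/8, 0/1 + 1/8*5/8) = [1/64, 5/64)
  'a': [0/1 + 1/8*5/8, 0/1 + 1/8*3/4) = [5/64, 3/32)
  'd': [0/1 + 1/8*3/4, 0/1 + 1/8*1/1) = [3/32, 1/8)
  emit 'b', narrow to [0/1, 1/64)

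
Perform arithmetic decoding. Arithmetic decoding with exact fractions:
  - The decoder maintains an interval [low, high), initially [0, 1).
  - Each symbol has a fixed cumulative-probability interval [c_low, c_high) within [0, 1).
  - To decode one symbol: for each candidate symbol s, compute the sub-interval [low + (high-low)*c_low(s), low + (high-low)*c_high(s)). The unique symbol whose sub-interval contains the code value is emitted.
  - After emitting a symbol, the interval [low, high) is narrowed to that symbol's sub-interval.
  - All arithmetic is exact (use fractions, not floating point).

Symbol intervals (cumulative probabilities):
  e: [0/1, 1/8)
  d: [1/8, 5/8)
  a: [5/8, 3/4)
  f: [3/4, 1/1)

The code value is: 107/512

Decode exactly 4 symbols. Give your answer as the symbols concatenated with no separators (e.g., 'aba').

Step 1: interval [0/1, 1/1), width = 1/1 - 0/1 = 1/1
  'e': [0/1 + 1/1*0/1, 0/1 + 1/1*1/8) = [0/1, 1/8)
  'd': [0/1 + 1/1*1/8, 0/1 + 1/1*5/8) = [1/8, 5/8) <- contains code 107/512
  'a': [0/1 + 1/1*5/8, 0/1 + 1/1*3/4) = [5/8, 3/4)
  'f': [0/1 + 1/1*3/4, 0/1 + 1/1*1/1) = [3/4, 1/1)
  emit 'd', narrow to [1/8, 5/8)
Step 2: interval [1/8, 5/8), width = 5/8 - 1/8 = 1/2
  'e': [1/8 + 1/2*0/1, 1/8 + 1/2*1/8) = [1/8, 3/16)
  'd': [1/8 + 1/2*1/8, 1/8 + 1/2*5/8) = [3/16, 7/16) <- contains code 107/512
  'a': [1/8 + 1/2*5/8, 1/8 + 1/2*3/4) = [7/16, 1/2)
  'f': [1/8 + 1/2*3/4, 1/8 + 1/2*1/1) = [1/2, 5/8)
  emit 'd', narrow to [3/16, 7/16)
Step 3: interval [3/16, 7/16), width = 7/16 - 3/16 = 1/4
  'e': [3/16 + 1/4*0/1, 3/16 + 1/4*1/8) = [3/16, 7/32) <- contains code 107/512
  'd': [3/16 + 1/4*1/8, 3/16 + 1/4*5/8) = [7/32, 11/32)
  'a': [3/16 + 1/4*5/8, 3/16 + 1/4*3/4) = [11/32, 3/8)
  'f': [3/16 + 1/4*3/4, 3/16 + 1/4*1/1) = [3/8, 7/16)
  emit 'e', narrow to [3/16, 7/32)
Step 4: interval [3/16, 7/32), width = 7/32 - 3/16 = 1/32
  'e': [3/16 + 1/32*0/1, 3/16 + 1/32*1/8) = [3/16, 49/256)
  'd': [3/16 + 1/32*1/8, 3/16 + 1/32*5/8) = [49/256, 53/256)
  'a': [3/16 + 1/32*5/8, 3/16 + 1/32*3/4) = [53/256, 27/128) <- contains code 107/512
  'f': [3/16 + 1/32*3/4, 3/16 + 1/32*1/1) = [27/128, 7/32)
  emit 'a', narrow to [53/256, 27/128)

Answer: ddea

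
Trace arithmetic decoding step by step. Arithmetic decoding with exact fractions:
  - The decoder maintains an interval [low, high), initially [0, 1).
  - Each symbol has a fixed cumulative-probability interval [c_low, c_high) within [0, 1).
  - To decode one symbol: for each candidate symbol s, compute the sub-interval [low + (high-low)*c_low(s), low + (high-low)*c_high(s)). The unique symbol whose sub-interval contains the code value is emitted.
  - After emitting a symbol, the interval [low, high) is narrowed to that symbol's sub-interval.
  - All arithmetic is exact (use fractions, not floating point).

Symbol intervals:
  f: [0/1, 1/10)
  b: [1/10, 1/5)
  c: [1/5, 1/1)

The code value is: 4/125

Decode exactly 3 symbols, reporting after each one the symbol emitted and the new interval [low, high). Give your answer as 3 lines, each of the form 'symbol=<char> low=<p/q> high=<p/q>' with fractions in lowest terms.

Answer: symbol=f low=0/1 high=1/10
symbol=c low=1/50 high=1/10
symbol=b low=7/250 high=9/250

Derivation:
Step 1: interval [0/1, 1/1), width = 1/1 - 0/1 = 1/1
  'f': [0/1 + 1/1*0/1, 0/1 + 1/1*1/10) = [0/1, 1/10) <- contains code 4/125
  'b': [0/1 + 1/1*1/10, 0/1 + 1/1*1/5) = [1/10, 1/5)
  'c': [0/1 + 1/1*1/5, 0/1 + 1/1*1/1) = [1/5, 1/1)
  emit 'f', narrow to [0/1, 1/10)
Step 2: interval [0/1, 1/10), width = 1/10 - 0/1 = 1/10
  'f': [0/1 + 1/10*0/1, 0/1 + 1/10*1/10) = [0/1, 1/100)
  'b': [0/1 + 1/10*1/10, 0/1 + 1/10*1/5) = [1/100, 1/50)
  'c': [0/1 + 1/10*1/5, 0/1 + 1/10*1/1) = [1/50, 1/10) <- contains code 4/125
  emit 'c', narrow to [1/50, 1/10)
Step 3: interval [1/50, 1/10), width = 1/10 - 1/50 = 2/25
  'f': [1/50 + 2/25*0/1, 1/50 + 2/25*1/10) = [1/50, 7/250)
  'b': [1/50 + 2/25*1/10, 1/50 + 2/25*1/5) = [7/250, 9/250) <- contains code 4/125
  'c': [1/50 + 2/25*1/5, 1/50 + 2/25*1/1) = [9/250, 1/10)
  emit 'b', narrow to [7/250, 9/250)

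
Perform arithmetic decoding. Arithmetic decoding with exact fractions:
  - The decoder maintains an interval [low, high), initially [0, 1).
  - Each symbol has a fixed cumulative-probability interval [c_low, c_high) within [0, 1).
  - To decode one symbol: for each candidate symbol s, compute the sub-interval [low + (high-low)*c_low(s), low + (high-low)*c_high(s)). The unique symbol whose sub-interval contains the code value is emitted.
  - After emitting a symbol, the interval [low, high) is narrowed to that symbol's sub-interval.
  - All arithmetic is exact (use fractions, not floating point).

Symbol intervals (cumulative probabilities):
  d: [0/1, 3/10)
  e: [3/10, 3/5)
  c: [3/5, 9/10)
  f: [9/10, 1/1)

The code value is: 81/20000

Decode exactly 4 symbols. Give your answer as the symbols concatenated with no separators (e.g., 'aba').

Answer: dddd

Derivation:
Step 1: interval [0/1, 1/1), width = 1/1 - 0/1 = 1/1
  'd': [0/1 + 1/1*0/1, 0/1 + 1/1*3/10) = [0/1, 3/10) <- contains code 81/20000
  'e': [0/1 + 1/1*3/10, 0/1 + 1/1*3/5) = [3/10, 3/5)
  'c': [0/1 + 1/1*3/5, 0/1 + 1/1*9/10) = [3/5, 9/10)
  'f': [0/1 + 1/1*9/10, 0/1 + 1/1*1/1) = [9/10, 1/1)
  emit 'd', narrow to [0/1, 3/10)
Step 2: interval [0/1, 3/10), width = 3/10 - 0/1 = 3/10
  'd': [0/1 + 3/10*0/1, 0/1 + 3/10*3/10) = [0/1, 9/100) <- contains code 81/20000
  'e': [0/1 + 3/10*3/10, 0/1 + 3/10*3/5) = [9/100, 9/50)
  'c': [0/1 + 3/10*3/5, 0/1 + 3/10*9/10) = [9/50, 27/100)
  'f': [0/1 + 3/10*9/10, 0/1 + 3/10*1/1) = [27/100, 3/10)
  emit 'd', narrow to [0/1, 9/100)
Step 3: interval [0/1, 9/100), width = 9/100 - 0/1 = 9/100
  'd': [0/1 + 9/100*0/1, 0/1 + 9/100*3/10) = [0/1, 27/1000) <- contains code 81/20000
  'e': [0/1 + 9/100*3/10, 0/1 + 9/100*3/5) = [27/1000, 27/500)
  'c': [0/1 + 9/100*3/5, 0/1 + 9/100*9/10) = [27/500, 81/1000)
  'f': [0/1 + 9/100*9/10, 0/1 + 9/100*1/1) = [81/1000, 9/100)
  emit 'd', narrow to [0/1, 27/1000)
Step 4: interval [0/1, 27/1000), width = 27/1000 - 0/1 = 27/1000
  'd': [0/1 + 27/1000*0/1, 0/1 + 27/1000*3/10) = [0/1, 81/10000) <- contains code 81/20000
  'e': [0/1 + 27/1000*3/10, 0/1 + 27/1000*3/5) = [81/10000, 81/5000)
  'c': [0/1 + 27/1000*3/5, 0/1 + 27/1000*9/10) = [81/5000, 243/10000)
  'f': [0/1 + 27/1000*9/10, 0/1 + 27/1000*1/1) = [243/10000, 27/1000)
  emit 'd', narrow to [0/1, 81/10000)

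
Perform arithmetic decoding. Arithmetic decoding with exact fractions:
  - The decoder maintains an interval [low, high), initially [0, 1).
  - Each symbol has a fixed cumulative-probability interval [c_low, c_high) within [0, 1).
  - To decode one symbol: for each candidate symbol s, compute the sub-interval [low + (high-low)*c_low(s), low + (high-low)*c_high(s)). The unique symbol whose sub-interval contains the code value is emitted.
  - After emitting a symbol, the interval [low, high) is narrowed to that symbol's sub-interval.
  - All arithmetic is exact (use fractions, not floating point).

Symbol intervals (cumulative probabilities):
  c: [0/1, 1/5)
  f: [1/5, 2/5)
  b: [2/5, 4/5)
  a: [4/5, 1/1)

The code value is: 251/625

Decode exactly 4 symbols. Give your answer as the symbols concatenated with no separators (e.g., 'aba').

Answer: bccc

Derivation:
Step 1: interval [0/1, 1/1), width = 1/1 - 0/1 = 1/1
  'c': [0/1 + 1/1*0/1, 0/1 + 1/1*1/5) = [0/1, 1/5)
  'f': [0/1 + 1/1*1/5, 0/1 + 1/1*2/5) = [1/5, 2/5)
  'b': [0/1 + 1/1*2/5, 0/1 + 1/1*4/5) = [2/5, 4/5) <- contains code 251/625
  'a': [0/1 + 1/1*4/5, 0/1 + 1/1*1/1) = [4/5, 1/1)
  emit 'b', narrow to [2/5, 4/5)
Step 2: interval [2/5, 4/5), width = 4/5 - 2/5 = 2/5
  'c': [2/5 + 2/5*0/1, 2/5 + 2/5*1/5) = [2/5, 12/25) <- contains code 251/625
  'f': [2/5 + 2/5*1/5, 2/5 + 2/5*2/5) = [12/25, 14/25)
  'b': [2/5 + 2/5*2/5, 2/5 + 2/5*4/5) = [14/25, 18/25)
  'a': [2/5 + 2/5*4/5, 2/5 + 2/5*1/1) = [18/25, 4/5)
  emit 'c', narrow to [2/5, 12/25)
Step 3: interval [2/5, 12/25), width = 12/25 - 2/5 = 2/25
  'c': [2/5 + 2/25*0/1, 2/5 + 2/25*1/5) = [2/5, 52/125) <- contains code 251/625
  'f': [2/5 + 2/25*1/5, 2/5 + 2/25*2/5) = [52/125, 54/125)
  'b': [2/5 + 2/25*2/5, 2/5 + 2/25*4/5) = [54/125, 58/125)
  'a': [2/5 + 2/25*4/5, 2/5 + 2/25*1/1) = [58/125, 12/25)
  emit 'c', narrow to [2/5, 52/125)
Step 4: interval [2/5, 52/125), width = 52/125 - 2/5 = 2/125
  'c': [2/5 + 2/125*0/1, 2/5 + 2/125*1/5) = [2/5, 252/625) <- contains code 251/625
  'f': [2/5 + 2/125*1/5, 2/5 + 2/125*2/5) = [252/625, 254/625)
  'b': [2/5 + 2/125*2/5, 2/5 + 2/125*4/5) = [254/625, 258/625)
  'a': [2/5 + 2/125*4/5, 2/5 + 2/125*1/1) = [258/625, 52/125)
  emit 'c', narrow to [2/5, 252/625)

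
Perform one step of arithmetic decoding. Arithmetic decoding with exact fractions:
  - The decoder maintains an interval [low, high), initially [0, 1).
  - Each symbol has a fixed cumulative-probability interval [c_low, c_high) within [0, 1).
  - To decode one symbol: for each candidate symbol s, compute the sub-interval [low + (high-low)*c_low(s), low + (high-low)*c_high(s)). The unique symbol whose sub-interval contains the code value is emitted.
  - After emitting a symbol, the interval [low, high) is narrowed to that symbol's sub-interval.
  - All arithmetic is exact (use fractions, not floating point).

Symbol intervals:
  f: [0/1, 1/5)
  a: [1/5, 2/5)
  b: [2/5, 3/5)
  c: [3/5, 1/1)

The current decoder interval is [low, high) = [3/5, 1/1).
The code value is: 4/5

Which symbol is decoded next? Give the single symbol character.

Interval width = high − low = 1/1 − 3/5 = 2/5
Scaled code = (code − low) / width = (4/5 − 3/5) / 2/5 = 1/2
  f: [0/1, 1/5) 
  a: [1/5, 2/5) 
  b: [2/5, 3/5) ← scaled code falls here ✓
  c: [3/5, 1/1) 

Answer: b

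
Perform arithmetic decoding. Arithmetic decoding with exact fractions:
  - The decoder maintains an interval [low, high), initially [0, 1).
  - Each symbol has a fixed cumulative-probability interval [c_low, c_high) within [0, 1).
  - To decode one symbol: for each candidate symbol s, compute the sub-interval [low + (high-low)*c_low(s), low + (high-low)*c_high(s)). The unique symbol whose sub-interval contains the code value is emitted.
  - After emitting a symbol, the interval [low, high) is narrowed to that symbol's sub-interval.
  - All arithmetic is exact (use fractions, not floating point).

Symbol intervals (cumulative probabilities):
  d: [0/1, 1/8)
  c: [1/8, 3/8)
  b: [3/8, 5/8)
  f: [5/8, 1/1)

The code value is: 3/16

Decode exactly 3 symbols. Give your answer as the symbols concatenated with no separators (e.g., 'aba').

Step 1: interval [0/1, 1/1), width = 1/1 - 0/1 = 1/1
  'd': [0/1 + 1/1*0/1, 0/1 + 1/1*1/8) = [0/1, 1/8)
  'c': [0/1 + 1/1*1/8, 0/1 + 1/1*3/8) = [1/8, 3/8) <- contains code 3/16
  'b': [0/1 + 1/1*3/8, 0/1 + 1/1*5/8) = [3/8, 5/8)
  'f': [0/1 + 1/1*5/8, 0/1 + 1/1*1/1) = [5/8, 1/1)
  emit 'c', narrow to [1/8, 3/8)
Step 2: interval [1/8, 3/8), width = 3/8 - 1/8 = 1/4
  'd': [1/8 + 1/4*0/1, 1/8 + 1/4*1/8) = [1/8, 5/32)
  'c': [1/8 + 1/4*1/8, 1/8 + 1/4*3/8) = [5/32, 7/32) <- contains code 3/16
  'b': [1/8 + 1/4*3/8, 1/8 + 1/4*5/8) = [7/32, 9/32)
  'f': [1/8 + 1/4*5/8, 1/8 + 1/4*1/1) = [9/32, 3/8)
  emit 'c', narrow to [5/32, 7/32)
Step 3: interval [5/32, 7/32), width = 7/32 - 5/32 = 1/16
  'd': [5/32 + 1/16*0/1, 5/32 + 1/16*1/8) = [5/32, 21/128)
  'c': [5/32 + 1/16*1/8, 5/32 + 1/16*3/8) = [21/128, 23/128)
  'b': [5/32 + 1/16*3/8, 5/32 + 1/16*5/8) = [23/128, 25/128) <- contains code 3/16
  'f': [5/32 + 1/16*5/8, 5/32 + 1/16*1/1) = [25/128, 7/32)
  emit 'b', narrow to [23/128, 25/128)

Answer: ccb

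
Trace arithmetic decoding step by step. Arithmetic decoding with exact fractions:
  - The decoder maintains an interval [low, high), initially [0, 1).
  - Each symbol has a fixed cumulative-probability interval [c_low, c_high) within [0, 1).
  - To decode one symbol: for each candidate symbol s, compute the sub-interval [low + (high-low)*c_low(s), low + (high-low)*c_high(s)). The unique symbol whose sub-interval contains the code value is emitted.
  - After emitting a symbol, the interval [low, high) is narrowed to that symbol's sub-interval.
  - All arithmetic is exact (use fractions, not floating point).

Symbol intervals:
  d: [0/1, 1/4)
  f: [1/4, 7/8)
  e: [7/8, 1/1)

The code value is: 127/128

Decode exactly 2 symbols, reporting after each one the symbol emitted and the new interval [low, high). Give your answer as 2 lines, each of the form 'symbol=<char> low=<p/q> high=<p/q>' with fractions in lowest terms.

Answer: symbol=e low=7/8 high=1/1
symbol=e low=63/64 high=1/1

Derivation:
Step 1: interval [0/1, 1/1), width = 1/1 - 0/1 = 1/1
  'd': [0/1 + 1/1*0/1, 0/1 + 1/1*1/4) = [0/1, 1/4)
  'f': [0/1 + 1/1*1/4, 0/1 + 1/1*7/8) = [1/4, 7/8)
  'e': [0/1 + 1/1*7/8, 0/1 + 1/1*1/1) = [7/8, 1/1) <- contains code 127/128
  emit 'e', narrow to [7/8, 1/1)
Step 2: interval [7/8, 1/1), width = 1/1 - 7/8 = 1/8
  'd': [7/8 + 1/8*0/1, 7/8 + 1/8*1/4) = [7/8, 29/32)
  'f': [7/8 + 1/8*1/4, 7/8 + 1/8*7/8) = [29/32, 63/64)
  'e': [7/8 + 1/8*7/8, 7/8 + 1/8*1/1) = [63/64, 1/1) <- contains code 127/128
  emit 'e', narrow to [63/64, 1/1)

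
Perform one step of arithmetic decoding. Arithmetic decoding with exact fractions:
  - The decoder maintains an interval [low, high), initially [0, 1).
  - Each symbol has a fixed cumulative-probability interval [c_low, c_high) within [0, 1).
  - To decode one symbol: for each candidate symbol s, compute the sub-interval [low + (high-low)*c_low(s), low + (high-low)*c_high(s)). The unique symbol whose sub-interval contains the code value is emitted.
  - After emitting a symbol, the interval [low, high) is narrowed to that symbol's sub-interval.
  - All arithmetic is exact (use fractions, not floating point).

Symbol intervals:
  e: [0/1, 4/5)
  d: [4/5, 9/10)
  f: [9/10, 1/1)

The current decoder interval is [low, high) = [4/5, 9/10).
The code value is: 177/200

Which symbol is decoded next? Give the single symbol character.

Answer: d

Derivation:
Interval width = high − low = 9/10 − 4/5 = 1/10
Scaled code = (code − low) / width = (177/200 − 4/5) / 1/10 = 17/20
  e: [0/1, 4/5) 
  d: [4/5, 9/10) ← scaled code falls here ✓
  f: [9/10, 1/1) 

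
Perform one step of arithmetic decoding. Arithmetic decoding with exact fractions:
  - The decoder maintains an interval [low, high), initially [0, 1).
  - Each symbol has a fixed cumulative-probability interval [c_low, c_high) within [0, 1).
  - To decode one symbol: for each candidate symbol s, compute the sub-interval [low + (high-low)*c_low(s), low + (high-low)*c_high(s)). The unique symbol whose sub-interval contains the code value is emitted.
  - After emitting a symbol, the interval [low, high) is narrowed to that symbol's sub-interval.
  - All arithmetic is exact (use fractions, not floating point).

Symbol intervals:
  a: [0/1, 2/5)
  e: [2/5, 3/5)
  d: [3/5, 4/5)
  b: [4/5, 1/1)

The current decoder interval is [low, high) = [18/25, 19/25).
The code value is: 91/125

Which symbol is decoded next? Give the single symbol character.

Answer: a

Derivation:
Interval width = high − low = 19/25 − 18/25 = 1/25
Scaled code = (code − low) / width = (91/125 − 18/25) / 1/25 = 1/5
  a: [0/1, 2/5) ← scaled code falls here ✓
  e: [2/5, 3/5) 
  d: [3/5, 4/5) 
  b: [4/5, 1/1) 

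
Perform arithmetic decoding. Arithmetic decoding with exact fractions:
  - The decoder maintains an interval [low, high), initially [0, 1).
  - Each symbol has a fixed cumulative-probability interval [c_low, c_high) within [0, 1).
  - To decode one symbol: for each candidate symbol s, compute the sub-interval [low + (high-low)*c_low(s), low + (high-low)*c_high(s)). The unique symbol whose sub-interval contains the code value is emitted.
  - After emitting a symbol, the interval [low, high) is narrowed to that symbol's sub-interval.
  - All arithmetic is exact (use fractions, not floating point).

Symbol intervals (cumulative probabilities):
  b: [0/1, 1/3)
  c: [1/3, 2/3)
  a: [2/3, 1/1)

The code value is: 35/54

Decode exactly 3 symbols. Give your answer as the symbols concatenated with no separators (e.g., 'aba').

Answer: caa

Derivation:
Step 1: interval [0/1, 1/1), width = 1/1 - 0/1 = 1/1
  'b': [0/1 + 1/1*0/1, 0/1 + 1/1*1/3) = [0/1, 1/3)
  'c': [0/1 + 1/1*1/3, 0/1 + 1/1*2/3) = [1/3, 2/3) <- contains code 35/54
  'a': [0/1 + 1/1*2/3, 0/1 + 1/1*1/1) = [2/3, 1/1)
  emit 'c', narrow to [1/3, 2/3)
Step 2: interval [1/3, 2/3), width = 2/3 - 1/3 = 1/3
  'b': [1/3 + 1/3*0/1, 1/3 + 1/3*1/3) = [1/3, 4/9)
  'c': [1/3 + 1/3*1/3, 1/3 + 1/3*2/3) = [4/9, 5/9)
  'a': [1/3 + 1/3*2/3, 1/3 + 1/3*1/1) = [5/9, 2/3) <- contains code 35/54
  emit 'a', narrow to [5/9, 2/3)
Step 3: interval [5/9, 2/3), width = 2/3 - 5/9 = 1/9
  'b': [5/9 + 1/9*0/1, 5/9 + 1/9*1/3) = [5/9, 16/27)
  'c': [5/9 + 1/9*1/3, 5/9 + 1/9*2/3) = [16/27, 17/27)
  'a': [5/9 + 1/9*2/3, 5/9 + 1/9*1/1) = [17/27, 2/3) <- contains code 35/54
  emit 'a', narrow to [17/27, 2/3)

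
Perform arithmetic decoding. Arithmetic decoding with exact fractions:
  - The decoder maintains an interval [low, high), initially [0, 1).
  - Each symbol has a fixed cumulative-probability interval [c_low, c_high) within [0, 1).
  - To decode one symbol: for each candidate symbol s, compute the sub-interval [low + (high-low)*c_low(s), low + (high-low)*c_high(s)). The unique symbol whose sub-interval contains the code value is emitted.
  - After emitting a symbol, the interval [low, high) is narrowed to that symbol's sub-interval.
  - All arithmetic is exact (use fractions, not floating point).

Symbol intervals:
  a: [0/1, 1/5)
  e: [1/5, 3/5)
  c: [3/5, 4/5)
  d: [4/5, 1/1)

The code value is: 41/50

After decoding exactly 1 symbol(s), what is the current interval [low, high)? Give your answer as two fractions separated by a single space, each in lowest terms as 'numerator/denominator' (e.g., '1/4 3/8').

Step 1: interval [0/1, 1/1), width = 1/1 - 0/1 = 1/1
  'a': [0/1 + 1/1*0/1, 0/1 + 1/1*1/5) = [0/1, 1/5)
  'e': [0/1 + 1/1*1/5, 0/1 + 1/1*3/5) = [1/5, 3/5)
  'c': [0/1 + 1/1*3/5, 0/1 + 1/1*4/5) = [3/5, 4/5)
  'd': [0/1 + 1/1*4/5, 0/1 + 1/1*1/1) = [4/5, 1/1) <- contains code 41/50
  emit 'd', narrow to [4/5, 1/1)

Answer: 4/5 1/1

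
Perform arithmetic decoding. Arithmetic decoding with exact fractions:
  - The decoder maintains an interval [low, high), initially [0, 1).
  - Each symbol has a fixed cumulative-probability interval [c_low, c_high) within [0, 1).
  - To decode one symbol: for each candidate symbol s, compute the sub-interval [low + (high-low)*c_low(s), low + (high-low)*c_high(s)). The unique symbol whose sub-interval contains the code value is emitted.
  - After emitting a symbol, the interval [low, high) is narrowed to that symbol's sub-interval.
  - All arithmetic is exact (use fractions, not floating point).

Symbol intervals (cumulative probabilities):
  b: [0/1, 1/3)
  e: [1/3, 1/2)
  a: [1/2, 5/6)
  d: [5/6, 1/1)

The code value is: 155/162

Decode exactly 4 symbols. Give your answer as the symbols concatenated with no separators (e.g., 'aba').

Answer: daaa

Derivation:
Step 1: interval [0/1, 1/1), width = 1/1 - 0/1 = 1/1
  'b': [0/1 + 1/1*0/1, 0/1 + 1/1*1/3) = [0/1, 1/3)
  'e': [0/1 + 1/1*1/3, 0/1 + 1/1*1/2) = [1/3, 1/2)
  'a': [0/1 + 1/1*1/2, 0/1 + 1/1*5/6) = [1/2, 5/6)
  'd': [0/1 + 1/1*5/6, 0/1 + 1/1*1/1) = [5/6, 1/1) <- contains code 155/162
  emit 'd', narrow to [5/6, 1/1)
Step 2: interval [5/6, 1/1), width = 1/1 - 5/6 = 1/6
  'b': [5/6 + 1/6*0/1, 5/6 + 1/6*1/3) = [5/6, 8/9)
  'e': [5/6 + 1/6*1/3, 5/6 + 1/6*1/2) = [8/9, 11/12)
  'a': [5/6 + 1/6*1/2, 5/6 + 1/6*5/6) = [11/12, 35/36) <- contains code 155/162
  'd': [5/6 + 1/6*5/6, 5/6 + 1/6*1/1) = [35/36, 1/1)
  emit 'a', narrow to [11/12, 35/36)
Step 3: interval [11/12, 35/36), width = 35/36 - 11/12 = 1/18
  'b': [11/12 + 1/18*0/1, 11/12 + 1/18*1/3) = [11/12, 101/108)
  'e': [11/12 + 1/18*1/3, 11/12 + 1/18*1/2) = [101/108, 17/18)
  'a': [11/12 + 1/18*1/2, 11/12 + 1/18*5/6) = [17/18, 26/27) <- contains code 155/162
  'd': [11/12 + 1/18*5/6, 11/12 + 1/18*1/1) = [26/27, 35/36)
  emit 'a', narrow to [17/18, 26/27)
Step 4: interval [17/18, 26/27), width = 26/27 - 17/18 = 1/54
  'b': [17/18 + 1/54*0/1, 17/18 + 1/54*1/3) = [17/18, 77/81)
  'e': [17/18 + 1/54*1/3, 17/18 + 1/54*1/2) = [77/81, 103/108)
  'a': [17/18 + 1/54*1/2, 17/18 + 1/54*5/6) = [103/108, 311/324) <- contains code 155/162
  'd': [17/18 + 1/54*5/6, 17/18 + 1/54*1/1) = [311/324, 26/27)
  emit 'a', narrow to [103/108, 311/324)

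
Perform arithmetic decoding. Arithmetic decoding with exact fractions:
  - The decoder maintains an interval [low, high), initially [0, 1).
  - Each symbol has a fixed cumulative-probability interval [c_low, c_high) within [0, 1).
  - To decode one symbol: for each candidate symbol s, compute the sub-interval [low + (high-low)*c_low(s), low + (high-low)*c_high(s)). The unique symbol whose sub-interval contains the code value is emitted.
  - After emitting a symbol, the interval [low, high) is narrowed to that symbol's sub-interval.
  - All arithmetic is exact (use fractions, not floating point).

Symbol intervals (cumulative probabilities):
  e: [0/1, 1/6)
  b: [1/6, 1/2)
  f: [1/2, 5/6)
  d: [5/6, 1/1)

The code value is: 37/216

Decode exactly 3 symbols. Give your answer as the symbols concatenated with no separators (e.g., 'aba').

Answer: bee

Derivation:
Step 1: interval [0/1, 1/1), width = 1/1 - 0/1 = 1/1
  'e': [0/1 + 1/1*0/1, 0/1 + 1/1*1/6) = [0/1, 1/6)
  'b': [0/1 + 1/1*1/6, 0/1 + 1/1*1/2) = [1/6, 1/2) <- contains code 37/216
  'f': [0/1 + 1/1*1/2, 0/1 + 1/1*5/6) = [1/2, 5/6)
  'd': [0/1 + 1/1*5/6, 0/1 + 1/1*1/1) = [5/6, 1/1)
  emit 'b', narrow to [1/6, 1/2)
Step 2: interval [1/6, 1/2), width = 1/2 - 1/6 = 1/3
  'e': [1/6 + 1/3*0/1, 1/6 + 1/3*1/6) = [1/6, 2/9) <- contains code 37/216
  'b': [1/6 + 1/3*1/6, 1/6 + 1/3*1/2) = [2/9, 1/3)
  'f': [1/6 + 1/3*1/2, 1/6 + 1/3*5/6) = [1/3, 4/9)
  'd': [1/6 + 1/3*5/6, 1/6 + 1/3*1/1) = [4/9, 1/2)
  emit 'e', narrow to [1/6, 2/9)
Step 3: interval [1/6, 2/9), width = 2/9 - 1/6 = 1/18
  'e': [1/6 + 1/18*0/1, 1/6 + 1/18*1/6) = [1/6, 19/108) <- contains code 37/216
  'b': [1/6 + 1/18*1/6, 1/6 + 1/18*1/2) = [19/108, 7/36)
  'f': [1/6 + 1/18*1/2, 1/6 + 1/18*5/6) = [7/36, 23/108)
  'd': [1/6 + 1/18*5/6, 1/6 + 1/18*1/1) = [23/108, 2/9)
  emit 'e', narrow to [1/6, 19/108)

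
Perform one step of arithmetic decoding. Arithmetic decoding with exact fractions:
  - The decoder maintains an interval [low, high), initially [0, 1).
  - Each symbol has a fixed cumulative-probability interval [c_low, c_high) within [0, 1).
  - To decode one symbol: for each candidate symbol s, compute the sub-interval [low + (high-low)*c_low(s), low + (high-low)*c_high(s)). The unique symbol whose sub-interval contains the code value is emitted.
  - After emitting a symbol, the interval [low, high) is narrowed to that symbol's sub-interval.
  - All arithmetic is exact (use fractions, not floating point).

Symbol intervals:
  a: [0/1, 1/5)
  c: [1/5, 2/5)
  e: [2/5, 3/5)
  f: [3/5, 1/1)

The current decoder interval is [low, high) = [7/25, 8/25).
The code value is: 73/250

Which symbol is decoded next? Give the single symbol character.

Answer: c

Derivation:
Interval width = high − low = 8/25 − 7/25 = 1/25
Scaled code = (code − low) / width = (73/250 − 7/25) / 1/25 = 3/10
  a: [0/1, 1/5) 
  c: [1/5, 2/5) ← scaled code falls here ✓
  e: [2/5, 3/5) 
  f: [3/5, 1/1) 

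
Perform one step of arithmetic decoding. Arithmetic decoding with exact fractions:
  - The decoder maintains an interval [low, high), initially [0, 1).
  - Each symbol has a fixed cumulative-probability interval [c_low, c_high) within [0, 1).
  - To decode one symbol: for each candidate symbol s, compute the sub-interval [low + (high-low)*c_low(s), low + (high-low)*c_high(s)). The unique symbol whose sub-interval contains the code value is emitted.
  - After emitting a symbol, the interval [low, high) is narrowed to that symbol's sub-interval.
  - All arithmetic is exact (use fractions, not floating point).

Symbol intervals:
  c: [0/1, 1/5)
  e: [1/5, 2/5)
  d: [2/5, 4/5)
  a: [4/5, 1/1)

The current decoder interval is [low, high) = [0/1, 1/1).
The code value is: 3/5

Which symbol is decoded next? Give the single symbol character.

Answer: d

Derivation:
Interval width = high − low = 1/1 − 0/1 = 1/1
Scaled code = (code − low) / width = (3/5 − 0/1) / 1/1 = 3/5
  c: [0/1, 1/5) 
  e: [1/5, 2/5) 
  d: [2/5, 4/5) ← scaled code falls here ✓
  a: [4/5, 1/1) 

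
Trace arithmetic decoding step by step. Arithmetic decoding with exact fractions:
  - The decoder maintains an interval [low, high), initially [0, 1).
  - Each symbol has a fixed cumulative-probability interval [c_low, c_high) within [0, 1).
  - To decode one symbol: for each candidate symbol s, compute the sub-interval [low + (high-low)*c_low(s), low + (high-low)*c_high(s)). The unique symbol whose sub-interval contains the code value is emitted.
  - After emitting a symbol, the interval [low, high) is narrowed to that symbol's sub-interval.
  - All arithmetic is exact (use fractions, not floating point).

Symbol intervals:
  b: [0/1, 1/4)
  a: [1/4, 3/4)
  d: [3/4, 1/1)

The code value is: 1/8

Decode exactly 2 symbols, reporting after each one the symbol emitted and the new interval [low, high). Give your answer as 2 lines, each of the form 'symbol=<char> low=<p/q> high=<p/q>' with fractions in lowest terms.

Step 1: interval [0/1, 1/1), width = 1/1 - 0/1 = 1/1
  'b': [0/1 + 1/1*0/1, 0/1 + 1/1*1/4) = [0/1, 1/4) <- contains code 1/8
  'a': [0/1 + 1/1*1/4, 0/1 + 1/1*3/4) = [1/4, 3/4)
  'd': [0/1 + 1/1*3/4, 0/1 + 1/1*1/1) = [3/4, 1/1)
  emit 'b', narrow to [0/1, 1/4)
Step 2: interval [0/1, 1/4), width = 1/4 - 0/1 = 1/4
  'b': [0/1 + 1/4*0/1, 0/1 + 1/4*1/4) = [0/1, 1/16)
  'a': [0/1 + 1/4*1/4, 0/1 + 1/4*3/4) = [1/16, 3/16) <- contains code 1/8
  'd': [0/1 + 1/4*3/4, 0/1 + 1/4*1/1) = [3/16, 1/4)
  emit 'a', narrow to [1/16, 3/16)

Answer: symbol=b low=0/1 high=1/4
symbol=a low=1/16 high=3/16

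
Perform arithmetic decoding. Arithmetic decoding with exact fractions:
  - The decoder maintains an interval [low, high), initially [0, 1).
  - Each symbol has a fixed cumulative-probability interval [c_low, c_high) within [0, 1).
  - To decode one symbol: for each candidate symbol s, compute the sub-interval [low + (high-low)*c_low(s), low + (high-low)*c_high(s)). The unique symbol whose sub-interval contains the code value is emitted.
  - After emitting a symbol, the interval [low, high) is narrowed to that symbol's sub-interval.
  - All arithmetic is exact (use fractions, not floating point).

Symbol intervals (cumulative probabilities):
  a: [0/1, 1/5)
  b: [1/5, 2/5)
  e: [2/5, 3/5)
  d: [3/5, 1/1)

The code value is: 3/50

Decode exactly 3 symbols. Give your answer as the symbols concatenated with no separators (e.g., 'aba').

Answer: abe

Derivation:
Step 1: interval [0/1, 1/1), width = 1/1 - 0/1 = 1/1
  'a': [0/1 + 1/1*0/1, 0/1 + 1/1*1/5) = [0/1, 1/5) <- contains code 3/50
  'b': [0/1 + 1/1*1/5, 0/1 + 1/1*2/5) = [1/5, 2/5)
  'e': [0/1 + 1/1*2/5, 0/1 + 1/1*3/5) = [2/5, 3/5)
  'd': [0/1 + 1/1*3/5, 0/1 + 1/1*1/1) = [3/5, 1/1)
  emit 'a', narrow to [0/1, 1/5)
Step 2: interval [0/1, 1/5), width = 1/5 - 0/1 = 1/5
  'a': [0/1 + 1/5*0/1, 0/1 + 1/5*1/5) = [0/1, 1/25)
  'b': [0/1 + 1/5*1/5, 0/1 + 1/5*2/5) = [1/25, 2/25) <- contains code 3/50
  'e': [0/1 + 1/5*2/5, 0/1 + 1/5*3/5) = [2/25, 3/25)
  'd': [0/1 + 1/5*3/5, 0/1 + 1/5*1/1) = [3/25, 1/5)
  emit 'b', narrow to [1/25, 2/25)
Step 3: interval [1/25, 2/25), width = 2/25 - 1/25 = 1/25
  'a': [1/25 + 1/25*0/1, 1/25 + 1/25*1/5) = [1/25, 6/125)
  'b': [1/25 + 1/25*1/5, 1/25 + 1/25*2/5) = [6/125, 7/125)
  'e': [1/25 + 1/25*2/5, 1/25 + 1/25*3/5) = [7/125, 8/125) <- contains code 3/50
  'd': [1/25 + 1/25*3/5, 1/25 + 1/25*1/1) = [8/125, 2/25)
  emit 'e', narrow to [7/125, 8/125)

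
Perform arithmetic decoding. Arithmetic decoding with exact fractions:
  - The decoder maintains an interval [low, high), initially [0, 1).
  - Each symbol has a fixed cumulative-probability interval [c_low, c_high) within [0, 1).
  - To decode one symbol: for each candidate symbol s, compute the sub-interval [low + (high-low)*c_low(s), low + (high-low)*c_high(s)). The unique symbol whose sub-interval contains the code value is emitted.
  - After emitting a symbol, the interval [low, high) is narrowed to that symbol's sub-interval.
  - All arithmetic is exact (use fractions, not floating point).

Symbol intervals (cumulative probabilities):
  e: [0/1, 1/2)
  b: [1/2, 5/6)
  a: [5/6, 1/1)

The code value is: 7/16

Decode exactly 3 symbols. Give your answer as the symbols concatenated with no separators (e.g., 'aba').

Step 1: interval [0/1, 1/1), width = 1/1 - 0/1 = 1/1
  'e': [0/1 + 1/1*0/1, 0/1 + 1/1*1/2) = [0/1, 1/2) <- contains code 7/16
  'b': [0/1 + 1/1*1/2, 0/1 + 1/1*5/6) = [1/2, 5/6)
  'a': [0/1 + 1/1*5/6, 0/1 + 1/1*1/1) = [5/6, 1/1)
  emit 'e', narrow to [0/1, 1/2)
Step 2: interval [0/1, 1/2), width = 1/2 - 0/1 = 1/2
  'e': [0/1 + 1/2*0/1, 0/1 + 1/2*1/2) = [0/1, 1/4)
  'b': [0/1 + 1/2*1/2, 0/1 + 1/2*5/6) = [1/4, 5/12)
  'a': [0/1 + 1/2*5/6, 0/1 + 1/2*1/1) = [5/12, 1/2) <- contains code 7/16
  emit 'a', narrow to [5/12, 1/2)
Step 3: interval [5/12, 1/2), width = 1/2 - 5/12 = 1/12
  'e': [5/12 + 1/12*0/1, 5/12 + 1/12*1/2) = [5/12, 11/24) <- contains code 7/16
  'b': [5/12 + 1/12*1/2, 5/12 + 1/12*5/6) = [11/24, 35/72)
  'a': [5/12 + 1/12*5/6, 5/12 + 1/12*1/1) = [35/72, 1/2)
  emit 'e', narrow to [5/12, 11/24)

Answer: eae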